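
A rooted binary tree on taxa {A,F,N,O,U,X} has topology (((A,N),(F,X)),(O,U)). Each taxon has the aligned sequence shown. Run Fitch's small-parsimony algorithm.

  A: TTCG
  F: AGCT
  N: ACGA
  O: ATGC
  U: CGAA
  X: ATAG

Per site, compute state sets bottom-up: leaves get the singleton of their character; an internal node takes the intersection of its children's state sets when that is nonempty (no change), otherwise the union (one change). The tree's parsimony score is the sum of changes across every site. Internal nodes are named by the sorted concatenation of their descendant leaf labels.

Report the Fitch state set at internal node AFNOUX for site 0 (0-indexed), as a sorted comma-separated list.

AN@0: {T} ∪ {A} = {A,T} (union, +1)
FX@0: {A} ∩ {A} = {A} (intersection, +0)
AFNX@0: {A,T} ∩ {A} = {A} (intersection, +0)
OU@0: {A} ∪ {C} = {A,C} (union, +1)
AFNOUX@0: {A} ∩ {A,C} = {A} (intersection, +0)
AN@1: {T} ∪ {C} = {C,T} (union, +1)
FX@1: {G} ∪ {T} = {G,T} (union, +1)
AFNX@1: {C,T} ∩ {G,T} = {T} (intersection, +0)
OU@1: {T} ∪ {G} = {G,T} (union, +1)
AFNOUX@1: {T} ∩ {G,T} = {T} (intersection, +0)
AN@2: {C} ∪ {G} = {C,G} (union, +1)
FX@2: {C} ∪ {A} = {A,C} (union, +1)
AFNX@2: {C,G} ∩ {A,C} = {C} (intersection, +0)
OU@2: {G} ∪ {A} = {A,G} (union, +1)
AFNOUX@2: {C} ∪ {A,G} = {A,C,G} (union, +1)
AN@3: {G} ∪ {A} = {A,G} (union, +1)
FX@3: {T} ∪ {G} = {G,T} (union, +1)
AFNX@3: {A,G} ∩ {G,T} = {G} (intersection, +0)
OU@3: {C} ∪ {A} = {A,C} (union, +1)
AFNOUX@3: {G} ∪ {A,C} = {A,C,G} (union, +1)
per-site changes: [2, 3, 4, 4]; total = 13

A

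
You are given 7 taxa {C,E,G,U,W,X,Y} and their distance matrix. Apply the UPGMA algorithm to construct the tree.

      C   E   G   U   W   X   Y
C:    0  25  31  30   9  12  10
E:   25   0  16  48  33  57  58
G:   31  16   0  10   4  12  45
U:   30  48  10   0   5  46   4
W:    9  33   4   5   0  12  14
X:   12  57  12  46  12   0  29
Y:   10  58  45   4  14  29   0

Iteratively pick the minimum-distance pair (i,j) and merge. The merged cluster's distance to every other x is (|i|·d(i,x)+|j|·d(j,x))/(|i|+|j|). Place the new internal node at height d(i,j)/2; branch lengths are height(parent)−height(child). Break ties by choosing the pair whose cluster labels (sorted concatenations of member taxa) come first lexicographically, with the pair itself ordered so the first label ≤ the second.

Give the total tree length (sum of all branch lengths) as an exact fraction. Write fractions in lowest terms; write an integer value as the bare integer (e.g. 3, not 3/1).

step 1: merge (G,W) at d=4; branch lengths G→2, W→2; new cluster GW
  updated: d(C,GW)=20, d(E,GW)=49/2, d(GW,U)=15/2, d(GW,X)=12, d(GW,Y)=59/2
step 2: merge (U,Y) at d=4; branch lengths U→2, Y→2; new cluster UY
  updated: d(C,UY)=20, d(E,UY)=53, d(GW,UY)=37/2, d(UY,X)=75/2
step 3: merge (C,X) at d=12; branch lengths C→6, X→6; new cluster CX
  updated: d(CX,E)=41, d(CX,GW)=16, d(CX,UY)=115/4
step 4: merge (CX,GW) at d=16; branch lengths CX→2, GW→6; new cluster CGWX
  updated: d(CGWX,E)=131/4, d(CGWX,UY)=189/8
step 5: merge (CGWX,UY) at d=189/8; branch lengths CGWX→61/16, UY→157/16; new cluster CGUWXY
  updated: d(CGUWXY,E)=79/2
step 6: merge (CGUWXY,E) at d=79/2; branch lengths CGUWXY→127/16, E→79/4; new cluster CEGUWXY
final tree: ((((C:6,X:6):2,(G:2,W:2):6):61/16,(U:2,Y:2):157/16):127/16,E:79/4)
total length: 1109/16

1109/16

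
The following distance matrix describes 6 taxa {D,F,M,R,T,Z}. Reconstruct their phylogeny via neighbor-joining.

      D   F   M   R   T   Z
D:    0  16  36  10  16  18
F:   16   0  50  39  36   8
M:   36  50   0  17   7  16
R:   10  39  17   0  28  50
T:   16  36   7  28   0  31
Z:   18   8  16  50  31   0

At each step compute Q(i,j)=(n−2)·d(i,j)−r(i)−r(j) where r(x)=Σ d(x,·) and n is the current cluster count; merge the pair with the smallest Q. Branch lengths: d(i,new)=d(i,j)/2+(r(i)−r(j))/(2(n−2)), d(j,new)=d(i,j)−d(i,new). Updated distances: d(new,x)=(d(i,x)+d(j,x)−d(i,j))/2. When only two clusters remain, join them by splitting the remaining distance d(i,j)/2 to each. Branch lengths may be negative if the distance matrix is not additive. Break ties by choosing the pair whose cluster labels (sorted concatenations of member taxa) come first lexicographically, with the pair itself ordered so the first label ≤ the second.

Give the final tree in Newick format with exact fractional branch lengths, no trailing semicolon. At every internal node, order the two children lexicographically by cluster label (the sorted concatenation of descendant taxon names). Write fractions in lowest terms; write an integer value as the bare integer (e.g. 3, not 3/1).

(((D:-31/16,(F:29/4,Z:3/4):239/16):139/16,(M:59/12,T:25/12):143/16):161/32,R:161/32)

1. join F+Z (d=8, Q=-240) ⇒ FZ; edges |F|=29/4, |Z|=3/4
  updated: d(D,FZ)=13, d(FZ,M)=29, d(FZ,R)=81/2, d(FZ,T)=59/2
2. join M+T (d=7, Q=-297/2) ⇒ MT; edges |M|=59/12, |T|=25/12
  updated: d(D,MT)=45/2, d(FZ,MT)=103/4, d(MT,R)=19
3. join D+FZ (d=13, Q=-395/4) ⇒ DFZ; edges |D|=-31/16, |FZ|=239/16
  updated: d(DFZ,MT)=141/8, d(DFZ,R)=75/4
4. join DFZ+MT (d=141/8, Q=-443/8) ⇒ DFMTZ; edges |DFZ|=139/16, |MT|=143/16
  updated: d(DFMTZ,R)=161/16
5. join DFMTZ+R (d=161/16) ⇒ DFMRTZ; edges |DFMTZ|=161/32, |R|=161/32
final tree: (((D:-31/16,(F:29/4,Z:3/4):239/16):139/16,(M:59/12,T:25/12):143/16):161/32,R:161/32)
total length: 891/16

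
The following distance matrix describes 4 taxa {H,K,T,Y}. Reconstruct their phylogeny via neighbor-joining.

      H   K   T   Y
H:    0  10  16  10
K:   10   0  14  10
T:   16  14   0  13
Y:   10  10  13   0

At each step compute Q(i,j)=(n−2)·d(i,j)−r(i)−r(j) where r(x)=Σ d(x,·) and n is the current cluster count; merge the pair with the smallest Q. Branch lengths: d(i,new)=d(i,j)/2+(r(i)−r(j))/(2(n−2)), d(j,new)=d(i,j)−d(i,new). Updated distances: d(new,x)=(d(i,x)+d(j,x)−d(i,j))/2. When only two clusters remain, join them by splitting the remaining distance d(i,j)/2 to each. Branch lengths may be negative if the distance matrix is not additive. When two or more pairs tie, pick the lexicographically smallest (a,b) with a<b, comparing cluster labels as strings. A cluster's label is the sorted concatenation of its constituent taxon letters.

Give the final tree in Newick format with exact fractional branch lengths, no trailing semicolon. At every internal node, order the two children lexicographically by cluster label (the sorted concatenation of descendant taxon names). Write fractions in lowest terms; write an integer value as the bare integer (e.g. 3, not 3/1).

step 1: merge (H,K) at d=10, Q=-50; branch lengths H→11/2, K→9/2; new cluster HK
  updated: d(HK,T)=10, d(HK,Y)=5
step 2: merge (HK,T) at d=10, Q=-28; branch lengths HK→1, T→9; new cluster HKT
  updated: d(HKT,Y)=4
step 3: merge (HKT,Y) at d=4; branch lengths HKT→2, Y→2; new cluster HKTY
final tree: (((H:11/2,K:9/2):1,T:9):2,Y:2)
total length: 24

(((H:11/2,K:9/2):1,T:9):2,Y:2)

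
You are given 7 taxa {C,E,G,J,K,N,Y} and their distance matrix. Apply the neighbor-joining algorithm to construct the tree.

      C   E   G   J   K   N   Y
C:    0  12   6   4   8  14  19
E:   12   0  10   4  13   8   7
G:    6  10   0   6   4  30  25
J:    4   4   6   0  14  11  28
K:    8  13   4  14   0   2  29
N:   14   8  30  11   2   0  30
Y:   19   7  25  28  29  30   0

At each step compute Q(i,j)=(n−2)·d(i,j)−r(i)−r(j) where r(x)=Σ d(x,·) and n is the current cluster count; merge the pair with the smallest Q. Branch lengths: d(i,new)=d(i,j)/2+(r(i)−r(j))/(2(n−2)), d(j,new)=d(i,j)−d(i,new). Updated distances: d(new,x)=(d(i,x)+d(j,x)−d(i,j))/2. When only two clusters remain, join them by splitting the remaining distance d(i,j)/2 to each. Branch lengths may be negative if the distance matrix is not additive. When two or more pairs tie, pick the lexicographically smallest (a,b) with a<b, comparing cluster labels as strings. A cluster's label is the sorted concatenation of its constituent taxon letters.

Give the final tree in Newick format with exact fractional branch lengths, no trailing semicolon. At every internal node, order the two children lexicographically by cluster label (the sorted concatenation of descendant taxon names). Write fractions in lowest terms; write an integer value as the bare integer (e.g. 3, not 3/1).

iteration 1: select E,Y (d=7, Q=-157); attach at lengths (-49/10, 119/10); label the merged cluster EY
  updated: d(C,EY)=12, d(EY,G)=14, d(EY,J)=25/2, d(EY,K)=35/2, d(EY,N)=31/2
iteration 2: select K,N (d=2, Q=-110); attach at lengths (-19/8, 35/8); label the merged cluster KN
  updated: d(C,KN)=10, d(EY,KN)=31/2, d(G,KN)=16, d(J,KN)=23/2
iteration 3: select EY,KN (d=31/2, Q=-121/2); attach at lengths (95/12, 91/12); label the merged cluster EKNY
  updated: d(C,EKNY)=13/4, d(EKNY,G)=29/4, d(EKNY,J)=17/4
iteration 4: select C,EKNY (d=13/4, Q=-43/2); attach at lengths (5/4, 2); label the merged cluster CEKNY
  updated: d(CEKNY,G)=5, d(CEKNY,J)=5/2
iteration 5: select CEKNY,G (d=5, Q=-27/2); attach at lengths (3/4, 17/4); label the merged cluster CEGKNY
  updated: d(CEGKNY,J)=7/4
iteration 6: select CEGKNY,J (d=7/4); attach at lengths (7/8, 7/8); label the merged cluster CEGJKNY
final tree: (((C:5/4,((E:-49/10,Y:119/10):95/12,(K:-19/8,N:35/8):91/12):2):3/4,G:17/4):7/8,J:7/8)
total length: 69/2

(((C:5/4,((E:-49/10,Y:119/10):95/12,(K:-19/8,N:35/8):91/12):2):3/4,G:17/4):7/8,J:7/8)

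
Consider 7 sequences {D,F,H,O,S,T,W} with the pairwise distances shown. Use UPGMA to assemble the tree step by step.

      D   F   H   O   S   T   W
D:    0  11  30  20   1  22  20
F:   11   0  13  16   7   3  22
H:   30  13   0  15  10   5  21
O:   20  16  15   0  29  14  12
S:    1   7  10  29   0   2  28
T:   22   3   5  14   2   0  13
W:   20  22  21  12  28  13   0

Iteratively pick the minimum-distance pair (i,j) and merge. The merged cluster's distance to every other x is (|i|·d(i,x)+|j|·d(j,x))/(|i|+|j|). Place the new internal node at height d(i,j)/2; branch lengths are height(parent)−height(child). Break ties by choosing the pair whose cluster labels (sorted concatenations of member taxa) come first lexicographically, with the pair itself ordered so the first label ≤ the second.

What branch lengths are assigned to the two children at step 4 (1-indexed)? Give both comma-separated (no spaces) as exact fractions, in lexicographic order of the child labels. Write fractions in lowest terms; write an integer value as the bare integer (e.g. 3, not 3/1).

6,6

1. join D+S (d=1) ⇒ DS; edges |D|=1/2, |S|=1/2
  updated: d(DS,F)=9, d(DS,H)=20, d(DS,O)=49/2, d(DS,T)=12, d(DS,W)=24
2. join F+T (d=3) ⇒ FT; edges |F|=3/2, |T|=3/2
  updated: d(DS,FT)=21/2, d(FT,H)=9, d(FT,O)=15, d(FT,W)=35/2
3. join FT+H (d=9) ⇒ FHT; edges |FT|=3, |H|=9/2
  updated: d(DS,FHT)=41/3, d(FHT,O)=15, d(FHT,W)=56/3
4. join O+W (d=12) ⇒ OW; edges |O|=6, |W|=6
  updated: d(DS,OW)=97/4, d(FHT,OW)=101/6
5. join DS+FHT (d=41/3) ⇒ DFHST; edges |DS|=19/3, |FHT|=7/3
  updated: d(DFHST,OW)=99/5
6. join DFHST+OW (d=99/5) ⇒ DFHOSTW; edges |DFHST|=46/15, |OW|=39/10
final tree: (((D:1/2,S:1/2):19/3,((F:3/2,T:3/2):3,H:9/2):7/3):46/15,(O:6,W:6):39/10)
total length: 587/15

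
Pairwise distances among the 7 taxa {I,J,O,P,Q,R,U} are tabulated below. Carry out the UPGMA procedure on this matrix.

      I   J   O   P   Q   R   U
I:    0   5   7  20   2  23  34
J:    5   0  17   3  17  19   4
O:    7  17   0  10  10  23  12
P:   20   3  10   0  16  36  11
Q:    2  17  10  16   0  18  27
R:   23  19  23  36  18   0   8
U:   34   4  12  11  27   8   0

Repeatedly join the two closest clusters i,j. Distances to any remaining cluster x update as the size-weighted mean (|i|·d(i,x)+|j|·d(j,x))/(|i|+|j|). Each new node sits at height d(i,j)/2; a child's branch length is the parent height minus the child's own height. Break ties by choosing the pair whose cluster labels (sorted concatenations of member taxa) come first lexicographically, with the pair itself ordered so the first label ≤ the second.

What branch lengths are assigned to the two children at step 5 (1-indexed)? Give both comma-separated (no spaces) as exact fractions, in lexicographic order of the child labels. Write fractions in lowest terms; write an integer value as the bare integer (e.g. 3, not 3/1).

163/36,181/36

iteration 1: select I,Q (d=2); attach at lengths (1, 1); label the merged cluster IQ
  updated: d(IQ,J)=11, d(IQ,O)=17/2, d(IQ,P)=18, d(IQ,R)=41/2, d(IQ,U)=61/2
iteration 2: select J,P (d=3); attach at lengths (3/2, 3/2); label the merged cluster JP
  updated: d(IQ,JP)=29/2, d(JP,O)=27/2, d(JP,R)=55/2, d(JP,U)=15/2
iteration 3: select JP,U (d=15/2); attach at lengths (9/4, 15/4); label the merged cluster JPU
  updated: d(IQ,JPU)=119/6, d(JPU,O)=13, d(JPU,R)=21
iteration 4: select IQ,O (d=17/2); attach at lengths (13/4, 17/4); label the merged cluster IOQ
  updated: d(IOQ,JPU)=158/9, d(IOQ,R)=64/3
iteration 5: select IOQ,JPU (d=158/9); attach at lengths (163/36, 181/36); label the merged cluster IJOPQU
  updated: d(IJOPQU,R)=127/6
iteration 6: select IJOPQU,R (d=127/6); attach at lengths (65/36, 127/12); label the merged cluster IJOPQRU
final tree: ((((I:1,Q:1):13/4,O:17/4):163/36,((J:3/2,P:3/2):9/4,U:15/4):181/36):65/36,R:127/12)
total length: 364/9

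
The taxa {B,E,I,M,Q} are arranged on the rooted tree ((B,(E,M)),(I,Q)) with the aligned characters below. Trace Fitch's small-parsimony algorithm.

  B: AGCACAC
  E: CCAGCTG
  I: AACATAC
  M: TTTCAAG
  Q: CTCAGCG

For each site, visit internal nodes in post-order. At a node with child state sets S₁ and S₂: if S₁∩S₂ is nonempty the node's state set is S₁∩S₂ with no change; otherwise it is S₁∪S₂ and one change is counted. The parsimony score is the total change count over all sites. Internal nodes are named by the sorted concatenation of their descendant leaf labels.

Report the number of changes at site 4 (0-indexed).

EM@0: {C} ∪ {T} = {C,T} (union, +1)
BEM@0: {A} ∪ {C,T} = {A,C,T} (union, +1)
IQ@0: {A} ∪ {C} = {A,C} (union, +1)
BEIMQ@0: {A,C,T} ∩ {A,C} = {A,C} (intersection, +0)
EM@1: {C} ∪ {T} = {C,T} (union, +1)
BEM@1: {G} ∪ {C,T} = {C,G,T} (union, +1)
IQ@1: {A} ∪ {T} = {A,T} (union, +1)
BEIMQ@1: {C,G,T} ∩ {A,T} = {T} (intersection, +0)
EM@2: {A} ∪ {T} = {A,T} (union, +1)
BEM@2: {C} ∪ {A,T} = {A,C,T} (union, +1)
IQ@2: {C} ∩ {C} = {C} (intersection, +0)
BEIMQ@2: {A,C,T} ∩ {C} = {C} (intersection, +0)
EM@3: {G} ∪ {C} = {C,G} (union, +1)
BEM@3: {A} ∪ {C,G} = {A,C,G} (union, +1)
IQ@3: {A} ∩ {A} = {A} (intersection, +0)
BEIMQ@3: {A,C,G} ∩ {A} = {A} (intersection, +0)
EM@4: {C} ∪ {A} = {A,C} (union, +1)
BEM@4: {C} ∩ {A,C} = {C} (intersection, +0)
IQ@4: {T} ∪ {G} = {G,T} (union, +1)
BEIMQ@4: {C} ∪ {G,T} = {C,G,T} (union, +1)
EM@5: {T} ∪ {A} = {A,T} (union, +1)
BEM@5: {A} ∩ {A,T} = {A} (intersection, +0)
IQ@5: {A} ∪ {C} = {A,C} (union, +1)
BEIMQ@5: {A} ∩ {A,C} = {A} (intersection, +0)
EM@6: {G} ∩ {G} = {G} (intersection, +0)
BEM@6: {C} ∪ {G} = {C,G} (union, +1)
IQ@6: {C} ∪ {G} = {C,G} (union, +1)
BEIMQ@6: {C,G} ∩ {C,G} = {C,G} (intersection, +0)
per-site changes: [3, 3, 2, 2, 3, 2, 2]; total = 17

3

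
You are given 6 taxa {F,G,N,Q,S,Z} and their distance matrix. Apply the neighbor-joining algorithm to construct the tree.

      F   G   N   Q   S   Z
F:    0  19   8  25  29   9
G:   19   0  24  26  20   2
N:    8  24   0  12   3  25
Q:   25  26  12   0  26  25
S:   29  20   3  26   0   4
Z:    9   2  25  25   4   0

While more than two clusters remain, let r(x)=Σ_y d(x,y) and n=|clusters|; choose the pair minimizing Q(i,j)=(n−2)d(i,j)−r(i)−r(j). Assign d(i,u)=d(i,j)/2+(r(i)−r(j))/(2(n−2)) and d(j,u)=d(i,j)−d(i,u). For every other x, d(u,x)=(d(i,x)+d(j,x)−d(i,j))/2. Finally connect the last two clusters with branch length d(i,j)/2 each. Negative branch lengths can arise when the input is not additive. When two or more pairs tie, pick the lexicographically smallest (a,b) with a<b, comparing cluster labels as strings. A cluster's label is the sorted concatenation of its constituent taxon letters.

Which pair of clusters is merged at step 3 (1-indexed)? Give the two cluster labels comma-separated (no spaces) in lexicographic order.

step 1: merge (G,Z) at d=2, Q=-148; branch lengths G→17/4, Z→-9/4; new cluster GZ
  updated: d(F,GZ)=13, d(GZ,N)=47/2, d(GZ,Q)=49/2, d(GZ,S)=11
step 2: merge (F,GZ) at d=13, Q=-108; branch lengths F→7, GZ→6; new cluster FGZ
  updated: d(FGZ,N)=37/4, d(FGZ,Q)=73/4, d(FGZ,S)=27/2
step 3: merge (FGZ,Q) at d=73/4, Q=-243/4; branch lengths FGZ→85/16, Q→207/16; new cluster FGQZ
  updated: d(FGQZ,N)=3/2, d(FGQZ,S)=85/8
step 4: merge (FGQZ,N) at d=3/2, Q=-121/8; branch lengths FGQZ→73/16, N→-49/16; new cluster FGNQZ
  updated: d(FGNQZ,S)=97/16
step 5: merge (FGNQZ,S) at d=97/16; branch lengths FGNQZ→97/32, S→97/32; new cluster FGNQSZ
final tree: ((((F:7,(G:17/4,Z:-9/4):6):85/16,Q:207/16):73/16,N:-49/16):97/32,S:97/32)
total length: 653/16

FGZ,Q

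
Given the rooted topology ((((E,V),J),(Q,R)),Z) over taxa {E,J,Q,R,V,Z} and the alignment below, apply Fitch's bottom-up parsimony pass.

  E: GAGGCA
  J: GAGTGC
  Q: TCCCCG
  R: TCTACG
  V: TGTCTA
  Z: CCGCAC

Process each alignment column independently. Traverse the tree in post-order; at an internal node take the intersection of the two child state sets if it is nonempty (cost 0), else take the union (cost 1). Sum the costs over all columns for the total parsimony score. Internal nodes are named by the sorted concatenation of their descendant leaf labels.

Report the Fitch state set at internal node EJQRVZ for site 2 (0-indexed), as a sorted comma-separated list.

G

EV@0: {G} ∪ {T} = {G,T} (union, +1)
EJV@0: {G,T} ∩ {G} = {G} (intersection, +0)
QR@0: {T} ∩ {T} = {T} (intersection, +0)
EJQRV@0: {G} ∪ {T} = {G,T} (union, +1)
EJQRVZ@0: {G,T} ∪ {C} = {C,G,T} (union, +1)
EV@1: {A} ∪ {G} = {A,G} (union, +1)
EJV@1: {A,G} ∩ {A} = {A} (intersection, +0)
QR@1: {C} ∩ {C} = {C} (intersection, +0)
EJQRV@1: {A} ∪ {C} = {A,C} (union, +1)
EJQRVZ@1: {A,C} ∩ {C} = {C} (intersection, +0)
EV@2: {G} ∪ {T} = {G,T} (union, +1)
EJV@2: {G,T} ∩ {G} = {G} (intersection, +0)
QR@2: {C} ∪ {T} = {C,T} (union, +1)
EJQRV@2: {G} ∪ {C,T} = {C,G,T} (union, +1)
EJQRVZ@2: {C,G,T} ∩ {G} = {G} (intersection, +0)
EV@3: {G} ∪ {C} = {C,G} (union, +1)
EJV@3: {C,G} ∪ {T} = {C,G,T} (union, +1)
QR@3: {C} ∪ {A} = {A,C} (union, +1)
EJQRV@3: {C,G,T} ∩ {A,C} = {C} (intersection, +0)
EJQRVZ@3: {C} ∩ {C} = {C} (intersection, +0)
EV@4: {C} ∪ {T} = {C,T} (union, +1)
EJV@4: {C,T} ∪ {G} = {C,G,T} (union, +1)
QR@4: {C} ∩ {C} = {C} (intersection, +0)
EJQRV@4: {C,G,T} ∩ {C} = {C} (intersection, +0)
EJQRVZ@4: {C} ∪ {A} = {A,C} (union, +1)
EV@5: {A} ∩ {A} = {A} (intersection, +0)
EJV@5: {A} ∪ {C} = {A,C} (union, +1)
QR@5: {G} ∩ {G} = {G} (intersection, +0)
EJQRV@5: {A,C} ∪ {G} = {A,C,G} (union, +1)
EJQRVZ@5: {A,C,G} ∩ {C} = {C} (intersection, +0)
per-site changes: [3, 2, 3, 3, 3, 2]; total = 16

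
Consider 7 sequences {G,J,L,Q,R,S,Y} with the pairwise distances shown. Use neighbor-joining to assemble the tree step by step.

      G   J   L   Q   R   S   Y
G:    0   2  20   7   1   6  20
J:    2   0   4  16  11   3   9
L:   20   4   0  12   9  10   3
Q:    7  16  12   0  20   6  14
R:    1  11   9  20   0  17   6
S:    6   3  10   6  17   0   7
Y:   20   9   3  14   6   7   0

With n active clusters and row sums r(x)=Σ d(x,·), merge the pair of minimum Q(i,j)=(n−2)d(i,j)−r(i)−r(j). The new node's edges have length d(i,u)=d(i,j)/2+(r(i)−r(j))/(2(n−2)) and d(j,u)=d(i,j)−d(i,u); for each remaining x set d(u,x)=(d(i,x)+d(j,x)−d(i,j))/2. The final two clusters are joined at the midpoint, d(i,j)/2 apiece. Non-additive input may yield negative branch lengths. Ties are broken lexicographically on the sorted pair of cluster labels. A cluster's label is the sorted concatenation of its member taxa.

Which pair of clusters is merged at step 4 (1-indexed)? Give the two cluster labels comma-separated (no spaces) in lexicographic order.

step 1: merge (G,R) at d=1, Q=-115; branch lengths G→-3/10, R→13/10; new cluster GR
  updated: d(GR,J)=6, d(GR,L)=14, d(GR,Q)=13, d(GR,S)=11, d(GR,Y)=25/2
step 2: merge (L,Y) at d=3, Q=-153/2; branch lengths L→19/16, Y→29/16; new cluster LY
  updated: d(GR,LY)=47/4, d(J,LY)=5, d(LY,Q)=23/2, d(LY,S)=7
step 3: merge (Q,S) at d=6, Q=-111/2; branch lengths Q→25/4, S→-1/4; new cluster QS
  updated: d(GR,QS)=9, d(J,QS)=13/2, d(LY,QS)=25/4
step 4: merge (GR,J) at d=6, Q=-129/4; branch lengths GR→85/16, J→11/16; new cluster GJR
  updated: d(GJR,LY)=43/8, d(GJR,QS)=19/4
step 5: merge (GJR,LY) at d=43/8, Q=-131/8; branch lengths GJR→31/16, LY→55/16; new cluster GJLRY
  updated: d(GJLRY,QS)=45/16
step 6: merge (GJLRY,QS) at d=45/16; branch lengths GJLRY→45/32, QS→45/32; new cluster GJLQRSY
final tree: ((((G:-3/10,R:13/10):85/16,J:11/16):31/16,(L:19/16,Y:29/16):55/16):45/32,(Q:25/4,S:-1/4):45/32)
total length: 387/16

GR,J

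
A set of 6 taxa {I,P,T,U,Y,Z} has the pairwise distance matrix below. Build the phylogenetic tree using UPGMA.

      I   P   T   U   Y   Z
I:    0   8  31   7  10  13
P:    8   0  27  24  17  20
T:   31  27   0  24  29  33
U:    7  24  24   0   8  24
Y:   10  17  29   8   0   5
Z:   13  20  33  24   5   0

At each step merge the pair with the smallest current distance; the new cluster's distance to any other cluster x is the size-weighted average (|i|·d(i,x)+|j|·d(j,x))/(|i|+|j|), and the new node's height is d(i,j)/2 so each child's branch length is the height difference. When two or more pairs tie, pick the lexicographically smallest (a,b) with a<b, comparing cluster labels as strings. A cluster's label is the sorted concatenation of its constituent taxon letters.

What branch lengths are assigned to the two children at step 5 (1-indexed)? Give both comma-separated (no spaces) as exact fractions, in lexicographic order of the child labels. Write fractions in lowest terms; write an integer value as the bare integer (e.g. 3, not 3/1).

iteration 1: select Y,Z (d=5); attach at lengths (5/2, 5/2); label the merged cluster YZ
  updated: d(I,YZ)=23/2, d(P,YZ)=37/2, d(T,YZ)=31, d(U,YZ)=16
iteration 2: select I,U (d=7); attach at lengths (7/2, 7/2); label the merged cluster IU
  updated: d(IU,P)=16, d(IU,T)=55/2, d(IU,YZ)=55/4
iteration 3: select IU,YZ (d=55/4); attach at lengths (27/8, 35/8); label the merged cluster IUYZ
  updated: d(IUYZ,P)=69/4, d(IUYZ,T)=117/4
iteration 4: select IUYZ,P (d=69/4); attach at lengths (7/4, 69/8); label the merged cluster IPUYZ
  updated: d(IPUYZ,T)=144/5
iteration 5: select IPUYZ,T (d=144/5); attach at lengths (231/40, 72/5); label the merged cluster IPTUYZ
final tree: ((((I:7/2,U:7/2):27/8,(Y:5/2,Z:5/2):35/8):7/4,P:69/8):231/40,T:72/5)
total length: 503/10

231/40,72/5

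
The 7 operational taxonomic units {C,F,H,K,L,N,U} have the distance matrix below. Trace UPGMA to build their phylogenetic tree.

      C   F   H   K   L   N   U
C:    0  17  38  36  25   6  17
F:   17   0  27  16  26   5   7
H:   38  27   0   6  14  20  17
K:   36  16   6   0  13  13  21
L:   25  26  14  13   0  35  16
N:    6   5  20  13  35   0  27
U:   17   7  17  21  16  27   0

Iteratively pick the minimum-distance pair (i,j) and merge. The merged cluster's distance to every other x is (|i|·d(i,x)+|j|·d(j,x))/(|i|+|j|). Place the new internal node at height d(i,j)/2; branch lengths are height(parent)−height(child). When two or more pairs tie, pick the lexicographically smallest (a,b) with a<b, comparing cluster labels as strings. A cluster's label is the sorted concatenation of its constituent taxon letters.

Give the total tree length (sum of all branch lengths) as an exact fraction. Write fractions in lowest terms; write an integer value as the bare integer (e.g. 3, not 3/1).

152/3

iteration 1: select F,N (d=5); attach at lengths (5/2, 5/2); label the merged cluster FN
  updated: d(C,FN)=23/2, d(FN,H)=47/2, d(FN,K)=29/2, d(FN,L)=61/2, d(FN,U)=17
iteration 2: select H,K (d=6); attach at lengths (3, 3); label the merged cluster HK
  updated: d(C,HK)=37, d(FN,HK)=19, d(HK,L)=27/2, d(HK,U)=19
iteration 3: select C,FN (d=23/2); attach at lengths (23/4, 13/4); label the merged cluster CFN
  updated: d(CFN,HK)=25, d(CFN,L)=86/3, d(CFN,U)=17
iteration 4: select HK,L (d=27/2); attach at lengths (15/4, 27/4); label the merged cluster HKL
  updated: d(CFN,HKL)=236/9, d(HKL,U)=18
iteration 5: select CFN,U (d=17); attach at lengths (11/4, 17/2); label the merged cluster CFNU
  updated: d(CFNU,HKL)=145/6
iteration 6: select CFNU,HKL (d=145/6); attach at lengths (43/12, 16/3); label the merged cluster CFHKLNU
final tree: (((C:23/4,(F:5/2,N:5/2):13/4):11/4,U:17/2):43/12,((H:3,K:3):15/4,L:27/4):16/3)
total length: 152/3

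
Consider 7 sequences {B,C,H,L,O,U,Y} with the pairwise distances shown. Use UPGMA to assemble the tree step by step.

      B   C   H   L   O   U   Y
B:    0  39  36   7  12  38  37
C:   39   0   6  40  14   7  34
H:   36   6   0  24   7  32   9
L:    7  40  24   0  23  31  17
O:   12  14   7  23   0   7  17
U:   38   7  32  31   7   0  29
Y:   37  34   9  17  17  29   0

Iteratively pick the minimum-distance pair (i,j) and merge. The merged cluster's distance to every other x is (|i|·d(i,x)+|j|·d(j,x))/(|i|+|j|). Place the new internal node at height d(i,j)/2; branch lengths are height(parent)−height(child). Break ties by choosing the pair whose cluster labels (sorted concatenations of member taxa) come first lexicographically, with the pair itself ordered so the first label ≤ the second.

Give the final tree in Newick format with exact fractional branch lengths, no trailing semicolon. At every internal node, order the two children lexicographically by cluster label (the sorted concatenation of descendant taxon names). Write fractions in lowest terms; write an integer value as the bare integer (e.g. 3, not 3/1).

1. join C+H (d=6) ⇒ CH; edges |C|=3, |H|=3
  updated: d(B,CH)=75/2, d(CH,L)=32, d(CH,O)=21/2, d(CH,U)=39/2, d(CH,Y)=43/2
2. join B+L (d=7) ⇒ BL; edges |B|=7/2, |L|=7/2
  updated: d(BL,CH)=139/4, d(BL,O)=35/2, d(BL,U)=69/2, d(BL,Y)=27
3. join O+U (d=7) ⇒ OU; edges |O|=7/2, |U|=7/2
  updated: d(BL,OU)=26, d(CH,OU)=15, d(OU,Y)=23
4. join CH+OU (d=15) ⇒ CHOU; edges |CH|=9/2, |OU|=4
  updated: d(BL,CHOU)=243/8, d(CHOU,Y)=89/4
5. join CHOU+Y (d=89/4) ⇒ CHOUY; edges |CHOU|=29/8, |Y|=89/8
  updated: d(BL,CHOUY)=297/10
6. join BL+CHOUY (d=297/10) ⇒ BCHLOUY; edges |BL|=227/20, |CHOUY|=149/40
final tree: ((B:7/2,L:7/2):227/20,(((C:3,H:3):9/2,(O:7/2,U:7/2):4):29/8,Y:89/8):149/40)
total length: 2333/40

((B:7/2,L:7/2):227/20,(((C:3,H:3):9/2,(O:7/2,U:7/2):4):29/8,Y:89/8):149/40)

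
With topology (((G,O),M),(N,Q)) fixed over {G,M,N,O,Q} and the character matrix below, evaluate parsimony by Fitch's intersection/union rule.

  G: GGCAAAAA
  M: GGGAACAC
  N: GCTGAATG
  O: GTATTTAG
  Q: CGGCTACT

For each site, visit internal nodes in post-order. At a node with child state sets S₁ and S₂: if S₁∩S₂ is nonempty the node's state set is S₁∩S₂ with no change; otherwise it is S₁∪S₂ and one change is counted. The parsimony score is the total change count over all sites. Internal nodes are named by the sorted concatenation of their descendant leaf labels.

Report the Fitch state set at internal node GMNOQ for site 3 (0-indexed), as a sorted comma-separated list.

A,C,G

site 0, node GO: G={G} ∩ O={G} → {G} (+0)
site 0, node GMO: GO={G} ∩ M={G} → {G} (+0)
site 0, node NQ: N={G} ∪ Q={C} → {C,G} (+1)
site 0, node GMNOQ: GMO={G} ∩ NQ={C,G} → {G} (+0)
site 1, node GO: G={G} ∪ O={T} → {G,T} (+1)
site 1, node GMO: GO={G,T} ∩ M={G} → {G} (+0)
site 1, node NQ: N={C} ∪ Q={G} → {C,G} (+1)
site 1, node GMNOQ: GMO={G} ∩ NQ={C,G} → {G} (+0)
site 2, node GO: G={C} ∪ O={A} → {A,C} (+1)
site 2, node GMO: GO={A,C} ∪ M={G} → {A,C,G} (+1)
site 2, node NQ: N={T} ∪ Q={G} → {G,T} (+1)
site 2, node GMNOQ: GMO={A,C,G} ∩ NQ={G,T} → {G} (+0)
site 3, node GO: G={A} ∪ O={T} → {A,T} (+1)
site 3, node GMO: GO={A,T} ∩ M={A} → {A} (+0)
site 3, node NQ: N={G} ∪ Q={C} → {C,G} (+1)
site 3, node GMNOQ: GMO={A} ∪ NQ={C,G} → {A,C,G} (+1)
site 4, node GO: G={A} ∪ O={T} → {A,T} (+1)
site 4, node GMO: GO={A,T} ∩ M={A} → {A} (+0)
site 4, node NQ: N={A} ∪ Q={T} → {A,T} (+1)
site 4, node GMNOQ: GMO={A} ∩ NQ={A,T} → {A} (+0)
site 5, node GO: G={A} ∪ O={T} → {A,T} (+1)
site 5, node GMO: GO={A,T} ∪ M={C} → {A,C,T} (+1)
site 5, node NQ: N={A} ∩ Q={A} → {A} (+0)
site 5, node GMNOQ: GMO={A,C,T} ∩ NQ={A} → {A} (+0)
site 6, node GO: G={A} ∩ O={A} → {A} (+0)
site 6, node GMO: GO={A} ∩ M={A} → {A} (+0)
site 6, node NQ: N={T} ∪ Q={C} → {C,T} (+1)
site 6, node GMNOQ: GMO={A} ∪ NQ={C,T} → {A,C,T} (+1)
site 7, node GO: G={A} ∪ O={G} → {A,G} (+1)
site 7, node GMO: GO={A,G} ∪ M={C} → {A,C,G} (+1)
site 7, node NQ: N={G} ∪ Q={T} → {G,T} (+1)
site 7, node GMNOQ: GMO={A,C,G} ∩ NQ={G,T} → {G} (+0)
per-site changes: [1, 2, 3, 3, 2, 2, 2, 3]; total = 18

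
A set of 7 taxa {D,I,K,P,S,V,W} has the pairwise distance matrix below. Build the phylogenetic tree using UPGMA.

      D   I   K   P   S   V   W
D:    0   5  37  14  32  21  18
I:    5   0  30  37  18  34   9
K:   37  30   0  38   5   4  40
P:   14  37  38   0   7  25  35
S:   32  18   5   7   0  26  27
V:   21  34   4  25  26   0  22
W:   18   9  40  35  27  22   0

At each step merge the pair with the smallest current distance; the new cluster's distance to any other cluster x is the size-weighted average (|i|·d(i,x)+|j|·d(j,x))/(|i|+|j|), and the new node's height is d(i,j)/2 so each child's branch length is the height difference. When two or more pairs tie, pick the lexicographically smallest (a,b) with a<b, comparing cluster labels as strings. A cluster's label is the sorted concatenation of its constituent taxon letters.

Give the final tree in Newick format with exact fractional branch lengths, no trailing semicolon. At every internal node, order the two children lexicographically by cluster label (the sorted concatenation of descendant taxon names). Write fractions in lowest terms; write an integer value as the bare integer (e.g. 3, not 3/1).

(((D:5/2,I:5/2):17/4,W:27/4):185/24,((K:2,V:2):39/4,(P:7/2,S:7/2):33/4):65/24)

1. join K+V (d=4) ⇒ KV; edges |K|=2, |V|=2
  updated: d(D,KV)=29, d(I,KV)=32, d(KV,P)=63/2, d(KV,S)=31/2, d(KV,W)=31
2. join D+I (d=5) ⇒ DI; edges |D|=5/2, |I|=5/2
  updated: d(DI,KV)=61/2, d(DI,P)=51/2, d(DI,S)=25, d(DI,W)=27/2
3. join P+S (d=7) ⇒ PS; edges |P|=7/2, |S|=7/2
  updated: d(DI,PS)=101/4, d(KV,PS)=47/2, d(PS,W)=31
4. join DI+W (d=27/2) ⇒ DIW; edges |DI|=17/4, |W|=27/4
  updated: d(DIW,KV)=92/3, d(DIW,PS)=163/6
5. join KV+PS (d=47/2) ⇒ KPSV; edges |KV|=39/4, |PS|=33/4
  updated: d(DIW,KPSV)=347/12
6. join DIW+KPSV (d=347/12) ⇒ DIKPSVW; edges |DIW|=185/24, |KPSV|=65/24
final tree: (((D:5/2,I:5/2):17/4,W:27/4):185/24,((K:2,V:2):39/4,(P:7/2,S:7/2):33/4):65/24)
total length: 665/12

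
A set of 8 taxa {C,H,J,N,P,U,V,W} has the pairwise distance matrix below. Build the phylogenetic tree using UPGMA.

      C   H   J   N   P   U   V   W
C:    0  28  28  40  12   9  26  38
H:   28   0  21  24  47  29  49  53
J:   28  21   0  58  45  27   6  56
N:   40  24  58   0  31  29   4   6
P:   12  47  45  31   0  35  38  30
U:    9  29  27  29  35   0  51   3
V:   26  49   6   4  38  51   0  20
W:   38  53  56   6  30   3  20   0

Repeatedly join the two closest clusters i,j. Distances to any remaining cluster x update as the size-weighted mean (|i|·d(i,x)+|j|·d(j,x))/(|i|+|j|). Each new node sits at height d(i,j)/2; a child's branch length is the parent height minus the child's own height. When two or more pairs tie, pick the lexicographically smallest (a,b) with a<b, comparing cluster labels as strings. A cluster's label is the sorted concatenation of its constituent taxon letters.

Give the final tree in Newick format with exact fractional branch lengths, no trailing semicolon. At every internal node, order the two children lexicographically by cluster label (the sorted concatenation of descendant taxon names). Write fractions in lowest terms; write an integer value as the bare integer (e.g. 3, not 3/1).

(((C:6,P:6):151/16,((N:2,V:2):45/4,(U:3/2,W:3/2):47/4):35/16):53/16,(H:21/2,J:21/2):33/4)

1. join U+W (d=3) ⇒ UW; edges |U|=3/2, |W|=3/2
  updated: d(C,UW)=47/2, d(H,UW)=41, d(J,UW)=83/2, d(N,UW)=35/2, d(P,UW)=65/2, d(UW,V)=71/2
2. join N+V (d=4) ⇒ NV; edges |N|=2, |V|=2
  updated: d(C,NV)=33, d(H,NV)=73/2, d(J,NV)=32, d(NV,P)=69/2, d(NV,UW)=53/2
3. join C+P (d=12) ⇒ CP; edges |C|=6, |P|=6
  updated: d(CP,H)=75/2, d(CP,J)=73/2, d(CP,NV)=135/4, d(CP,UW)=28
4. join H+J (d=21) ⇒ HJ; edges |H|=21/2, |J|=21/2
  updated: d(CP,HJ)=37, d(HJ,NV)=137/4, d(HJ,UW)=165/4
5. join NV+UW (d=53/2) ⇒ NUVW; edges |NV|=45/4, |UW|=47/4
  updated: d(CP,NUVW)=247/8, d(HJ,NUVW)=151/4
6. join CP+NUVW (d=247/8) ⇒ CNPUVW; edges |CP|=151/16, |NUVW|=35/16
  updated: d(CNPUVW,HJ)=75/2
7. join CNPUVW+HJ (d=75/2) ⇒ CHJNPUVW; edges |CNPUVW|=53/16, |HJ|=33/4
final tree: (((C:6,P:6):151/16,((N:2,V:2):45/4,(U:3/2,W:3/2):47/4):35/16):53/16,(H:21/2,J:21/2):33/4)
total length: 1379/16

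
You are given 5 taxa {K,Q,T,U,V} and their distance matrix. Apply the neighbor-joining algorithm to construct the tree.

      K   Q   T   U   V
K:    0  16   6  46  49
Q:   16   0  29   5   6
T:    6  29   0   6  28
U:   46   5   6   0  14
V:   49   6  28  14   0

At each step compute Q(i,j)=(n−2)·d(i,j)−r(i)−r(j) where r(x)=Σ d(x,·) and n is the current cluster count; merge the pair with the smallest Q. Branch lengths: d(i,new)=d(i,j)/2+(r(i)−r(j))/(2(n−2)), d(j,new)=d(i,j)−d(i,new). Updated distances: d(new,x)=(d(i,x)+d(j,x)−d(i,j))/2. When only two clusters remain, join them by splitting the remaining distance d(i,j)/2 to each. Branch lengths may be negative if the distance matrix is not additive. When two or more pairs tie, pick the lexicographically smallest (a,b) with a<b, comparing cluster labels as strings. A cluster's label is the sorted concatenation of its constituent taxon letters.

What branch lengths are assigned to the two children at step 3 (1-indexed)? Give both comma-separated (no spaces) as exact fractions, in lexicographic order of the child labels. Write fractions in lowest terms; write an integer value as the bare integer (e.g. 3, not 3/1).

4,-13/4

1. join K+T (d=6, Q=-168) ⇒ KT; edges |K|=11, |T|=-5
  updated: d(KT,Q)=39/2, d(KT,U)=23, d(KT,V)=71/2
2. join KT+U (d=23, Q=-74) ⇒ KTU; edges |KT|=41/2, |U|=5/2
  updated: d(KTU,Q)=3/4, d(KTU,V)=53/4
3. join KTU+Q (d=3/4, Q=-20) ⇒ KQTU; edges |KTU|=4, |Q|=-13/4
  updated: d(KQTU,V)=37/4
4. join KQTU+V (d=37/4) ⇒ KQTUV; edges |KQTU|=37/8, |V|=37/8
final tree: ((((K:11,T:-5):41/2,U:5/2):4,Q:-13/4):37/8,V:37/8)
total length: 39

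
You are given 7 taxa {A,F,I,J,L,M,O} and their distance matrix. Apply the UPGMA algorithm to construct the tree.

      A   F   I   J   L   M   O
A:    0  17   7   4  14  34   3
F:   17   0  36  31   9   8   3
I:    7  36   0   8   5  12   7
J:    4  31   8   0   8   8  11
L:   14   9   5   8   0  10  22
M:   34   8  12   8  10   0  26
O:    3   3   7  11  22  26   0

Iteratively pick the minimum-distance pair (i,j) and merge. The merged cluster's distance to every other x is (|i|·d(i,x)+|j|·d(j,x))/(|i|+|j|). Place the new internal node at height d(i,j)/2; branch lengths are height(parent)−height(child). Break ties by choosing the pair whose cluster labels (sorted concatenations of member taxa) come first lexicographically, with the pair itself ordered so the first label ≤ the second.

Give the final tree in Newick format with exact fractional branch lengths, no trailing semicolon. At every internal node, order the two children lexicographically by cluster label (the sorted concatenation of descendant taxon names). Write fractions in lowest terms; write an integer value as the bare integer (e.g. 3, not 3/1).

step 1: merge (A,O) at d=3; branch lengths A→3/2, O→3/2; new cluster AO
  updated: d(AO,F)=10, d(AO,I)=7, d(AO,J)=15/2, d(AO,L)=18, d(AO,M)=30
step 2: merge (I,L) at d=5; branch lengths I→5/2, L→5/2; new cluster IL
  updated: d(AO,IL)=25/2, d(F,IL)=45/2, d(IL,J)=8, d(IL,M)=11
step 3: merge (AO,J) at d=15/2; branch lengths AO→9/4, J→15/4; new cluster AJO
  updated: d(AJO,F)=17, d(AJO,IL)=11, d(AJO,M)=68/3
step 4: merge (F,M) at d=8; branch lengths F→4, M→4; new cluster FM
  updated: d(AJO,FM)=119/6, d(FM,IL)=67/4
step 5: merge (AJO,IL) at d=11; branch lengths AJO→7/4, IL→3; new cluster AIJLO
  updated: d(AIJLO,FM)=93/5
step 6: merge (AIJLO,FM) at d=93/5; branch lengths AIJLO→19/5, FM→53/10; new cluster AFIJLMO
final tree: ((((A:3/2,O:3/2):9/4,J:15/4):7/4,(I:5/2,L:5/2):3):19/5,(F:4,M:4):53/10)
total length: 717/20

((((A:3/2,O:3/2):9/4,J:15/4):7/4,(I:5/2,L:5/2):3):19/5,(F:4,M:4):53/10)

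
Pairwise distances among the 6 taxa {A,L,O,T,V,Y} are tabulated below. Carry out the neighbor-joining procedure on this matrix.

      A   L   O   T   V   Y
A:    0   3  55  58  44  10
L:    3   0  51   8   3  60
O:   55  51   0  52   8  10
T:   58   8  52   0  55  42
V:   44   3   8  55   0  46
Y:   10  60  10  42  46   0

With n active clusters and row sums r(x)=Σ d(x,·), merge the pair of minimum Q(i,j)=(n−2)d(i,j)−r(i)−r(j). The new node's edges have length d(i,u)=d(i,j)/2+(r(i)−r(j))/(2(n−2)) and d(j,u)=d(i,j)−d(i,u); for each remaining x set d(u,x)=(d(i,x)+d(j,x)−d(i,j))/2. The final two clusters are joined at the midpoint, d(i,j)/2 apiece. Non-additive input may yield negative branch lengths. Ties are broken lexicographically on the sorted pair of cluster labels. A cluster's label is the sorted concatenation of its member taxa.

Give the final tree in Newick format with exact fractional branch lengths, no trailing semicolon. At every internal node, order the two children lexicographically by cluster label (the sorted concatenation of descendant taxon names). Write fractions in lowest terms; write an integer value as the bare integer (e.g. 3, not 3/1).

step 1: merge (L,T) at d=8, Q=-308; branch lengths L→-29/4, T→61/4; new cluster LT
  updated: d(A,LT)=53/2, d(LT,O)=95/2, d(LT,V)=25, d(LT,Y)=47
step 2: merge (O,V) at d=8, Q=-439/2; branch lengths O→43/12, V→53/12; new cluster OV
  updated: d(A,OV)=91/2, d(LT,OV)=129/4, d(OV,Y)=24
step 3: merge (A,Y) at d=10, Q=-143; branch lengths A→21/4, Y→19/4; new cluster AY
  updated: d(AY,LT)=127/4, d(AY,OV)=119/4
step 4: merge (AY,LT) at d=127/4, Q=-375/4; branch lengths AY→117/8, LT→137/8; new cluster ALTY
  updated: d(ALTY,OV)=121/8
step 5: merge (ALTY,OV) at d=121/8; branch lengths ALTY→121/16, OV→121/16; new cluster ALOTVY
final tree: (((A:21/4,Y:19/4):117/8,(L:-29/4,T:61/4):137/8):121/16,(O:43/12,V:53/12):121/16)
total length: 583/8

(((A:21/4,Y:19/4):117/8,(L:-29/4,T:61/4):137/8):121/16,(O:43/12,V:53/12):121/16)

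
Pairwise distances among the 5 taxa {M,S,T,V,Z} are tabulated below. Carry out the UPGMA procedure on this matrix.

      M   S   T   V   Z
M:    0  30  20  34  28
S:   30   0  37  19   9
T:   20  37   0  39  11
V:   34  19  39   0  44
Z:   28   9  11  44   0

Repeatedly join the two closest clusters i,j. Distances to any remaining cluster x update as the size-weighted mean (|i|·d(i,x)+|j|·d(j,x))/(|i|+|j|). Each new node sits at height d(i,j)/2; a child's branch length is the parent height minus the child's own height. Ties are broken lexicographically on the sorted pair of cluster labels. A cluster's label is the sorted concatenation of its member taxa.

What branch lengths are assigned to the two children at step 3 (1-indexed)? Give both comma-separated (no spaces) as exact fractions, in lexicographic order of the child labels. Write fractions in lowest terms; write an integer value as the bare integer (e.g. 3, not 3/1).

iteration 1: select S,Z (d=9); attach at lengths (9/2, 9/2); label the merged cluster SZ
  updated: d(M,SZ)=29, d(SZ,T)=24, d(SZ,V)=63/2
iteration 2: select M,T (d=20); attach at lengths (10, 10); label the merged cluster MT
  updated: d(MT,SZ)=53/2, d(MT,V)=73/2
iteration 3: select MT,SZ (d=53/2); attach at lengths (13/4, 35/4); label the merged cluster MSTZ
  updated: d(MSTZ,V)=34
iteration 4: select MSTZ,V (d=34); attach at lengths (15/4, 17); label the merged cluster MSTVZ
final tree: (((M:10,T:10):13/4,(S:9/2,Z:9/2):35/4):15/4,V:17)
total length: 247/4

13/4,35/4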